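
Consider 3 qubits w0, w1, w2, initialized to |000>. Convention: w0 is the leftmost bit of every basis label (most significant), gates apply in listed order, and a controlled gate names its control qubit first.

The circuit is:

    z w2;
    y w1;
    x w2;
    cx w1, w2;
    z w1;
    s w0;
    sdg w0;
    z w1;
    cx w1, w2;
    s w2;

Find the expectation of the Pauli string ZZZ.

The observable ZZZ averages to 1. Key observation: steps 4-9 multiply out to the identity, so the circuit reduces to the remaining gates.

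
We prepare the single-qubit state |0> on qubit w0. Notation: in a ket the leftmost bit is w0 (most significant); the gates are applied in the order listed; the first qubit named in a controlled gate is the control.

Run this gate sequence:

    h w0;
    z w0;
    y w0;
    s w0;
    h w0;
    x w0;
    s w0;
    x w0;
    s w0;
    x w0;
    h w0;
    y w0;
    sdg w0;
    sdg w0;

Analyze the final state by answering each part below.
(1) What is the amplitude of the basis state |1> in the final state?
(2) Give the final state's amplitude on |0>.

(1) |1> carries amplitude sqrt(2)*I/2 in the final state.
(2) The amplitude on |0> is sqrt(2)/2.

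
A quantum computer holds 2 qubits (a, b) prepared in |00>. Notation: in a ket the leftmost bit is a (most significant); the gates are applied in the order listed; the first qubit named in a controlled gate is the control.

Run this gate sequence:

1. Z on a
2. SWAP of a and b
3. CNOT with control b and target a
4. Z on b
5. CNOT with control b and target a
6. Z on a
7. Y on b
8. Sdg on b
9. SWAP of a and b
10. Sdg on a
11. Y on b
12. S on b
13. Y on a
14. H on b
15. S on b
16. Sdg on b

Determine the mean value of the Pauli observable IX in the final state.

The observable IX averages to -1.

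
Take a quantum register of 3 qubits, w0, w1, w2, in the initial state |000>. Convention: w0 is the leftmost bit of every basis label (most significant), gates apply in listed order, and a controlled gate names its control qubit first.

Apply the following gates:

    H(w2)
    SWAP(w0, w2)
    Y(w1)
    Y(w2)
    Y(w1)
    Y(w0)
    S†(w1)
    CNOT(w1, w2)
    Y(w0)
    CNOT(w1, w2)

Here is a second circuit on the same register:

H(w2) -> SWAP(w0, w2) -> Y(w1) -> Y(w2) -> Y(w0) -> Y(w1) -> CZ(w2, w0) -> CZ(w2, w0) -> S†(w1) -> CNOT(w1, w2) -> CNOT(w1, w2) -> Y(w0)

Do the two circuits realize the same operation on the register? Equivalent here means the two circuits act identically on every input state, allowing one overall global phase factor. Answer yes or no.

Yes — the two circuits implement the same unitary up to a global phase.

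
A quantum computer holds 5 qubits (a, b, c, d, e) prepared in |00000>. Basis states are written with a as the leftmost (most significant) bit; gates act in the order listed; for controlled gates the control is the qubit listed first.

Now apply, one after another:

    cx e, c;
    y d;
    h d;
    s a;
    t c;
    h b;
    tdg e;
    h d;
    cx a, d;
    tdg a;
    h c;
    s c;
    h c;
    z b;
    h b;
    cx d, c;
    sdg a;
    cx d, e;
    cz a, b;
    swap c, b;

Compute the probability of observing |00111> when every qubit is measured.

A full measurement returns |00111> with probability 1/2.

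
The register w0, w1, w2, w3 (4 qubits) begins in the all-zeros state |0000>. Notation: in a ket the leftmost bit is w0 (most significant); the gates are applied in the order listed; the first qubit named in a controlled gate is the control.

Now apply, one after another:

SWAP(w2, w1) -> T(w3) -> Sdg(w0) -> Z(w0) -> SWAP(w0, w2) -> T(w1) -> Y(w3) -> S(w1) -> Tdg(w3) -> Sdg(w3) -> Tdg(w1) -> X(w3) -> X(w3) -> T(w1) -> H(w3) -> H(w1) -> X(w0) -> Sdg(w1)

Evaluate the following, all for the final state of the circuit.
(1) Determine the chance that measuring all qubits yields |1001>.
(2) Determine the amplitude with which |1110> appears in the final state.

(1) Outcome |1001> occurs with probability 1/4. Key observation: gates 11-14 undo each other exactly, leaving only the rest of the circuit to track.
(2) |1110> carries amplitude 0 in the final state.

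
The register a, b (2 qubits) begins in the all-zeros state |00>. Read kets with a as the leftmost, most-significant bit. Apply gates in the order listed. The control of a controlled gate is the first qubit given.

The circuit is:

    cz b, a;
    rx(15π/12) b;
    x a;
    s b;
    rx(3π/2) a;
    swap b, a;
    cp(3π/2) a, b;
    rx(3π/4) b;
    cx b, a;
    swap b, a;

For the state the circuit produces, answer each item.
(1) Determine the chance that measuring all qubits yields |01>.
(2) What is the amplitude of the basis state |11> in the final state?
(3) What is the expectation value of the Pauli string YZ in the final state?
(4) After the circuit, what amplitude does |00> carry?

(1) A full measurement returns |01> with probability sqrt(2)/8 + 1/4.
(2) The amplitude on |11> is sqrt(2)/4.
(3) The expectation value of YZ is -sqrt(2)/4.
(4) The amplitude on |00> is I*(-2 + sqrt(2))/4.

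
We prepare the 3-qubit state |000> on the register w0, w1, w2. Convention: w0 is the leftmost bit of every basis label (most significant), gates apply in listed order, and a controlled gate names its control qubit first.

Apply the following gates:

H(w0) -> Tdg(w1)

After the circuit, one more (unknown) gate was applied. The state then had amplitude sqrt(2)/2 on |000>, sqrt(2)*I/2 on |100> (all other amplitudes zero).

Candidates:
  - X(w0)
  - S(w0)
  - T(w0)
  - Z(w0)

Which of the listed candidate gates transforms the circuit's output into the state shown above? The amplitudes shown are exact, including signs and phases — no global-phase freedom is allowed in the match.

It was S(w0) that produced the state shown.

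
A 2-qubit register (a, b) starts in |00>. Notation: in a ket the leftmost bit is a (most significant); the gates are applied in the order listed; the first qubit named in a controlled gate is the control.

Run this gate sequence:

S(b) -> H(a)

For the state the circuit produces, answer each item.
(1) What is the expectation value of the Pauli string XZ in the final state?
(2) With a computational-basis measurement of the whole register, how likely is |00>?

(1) The observable XZ averages to 1.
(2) The probability of measuring |00> is 1/2.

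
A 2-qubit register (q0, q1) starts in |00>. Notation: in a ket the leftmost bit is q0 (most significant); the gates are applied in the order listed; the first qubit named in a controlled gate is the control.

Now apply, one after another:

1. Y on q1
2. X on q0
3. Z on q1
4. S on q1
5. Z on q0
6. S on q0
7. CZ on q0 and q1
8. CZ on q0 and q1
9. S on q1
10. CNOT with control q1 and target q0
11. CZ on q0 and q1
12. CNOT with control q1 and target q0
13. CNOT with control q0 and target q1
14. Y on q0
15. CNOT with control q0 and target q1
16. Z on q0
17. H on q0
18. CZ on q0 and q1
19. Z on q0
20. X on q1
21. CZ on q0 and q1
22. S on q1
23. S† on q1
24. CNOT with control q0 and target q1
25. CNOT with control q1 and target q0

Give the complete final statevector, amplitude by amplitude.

The final amplitudes are 0 on |00>, 0 on |01>, -sqrt(2)*I/2 on |10>, -sqrt(2)*I/2 on |11>. Key observation: the block from step 7 through step 8 cancels to the identity and can be dropped.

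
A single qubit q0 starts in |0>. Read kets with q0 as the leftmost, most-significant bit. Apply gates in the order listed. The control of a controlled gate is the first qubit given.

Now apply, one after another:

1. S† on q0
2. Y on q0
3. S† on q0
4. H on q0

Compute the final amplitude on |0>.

The final state's coefficient on |0> equals sqrt(2)/2.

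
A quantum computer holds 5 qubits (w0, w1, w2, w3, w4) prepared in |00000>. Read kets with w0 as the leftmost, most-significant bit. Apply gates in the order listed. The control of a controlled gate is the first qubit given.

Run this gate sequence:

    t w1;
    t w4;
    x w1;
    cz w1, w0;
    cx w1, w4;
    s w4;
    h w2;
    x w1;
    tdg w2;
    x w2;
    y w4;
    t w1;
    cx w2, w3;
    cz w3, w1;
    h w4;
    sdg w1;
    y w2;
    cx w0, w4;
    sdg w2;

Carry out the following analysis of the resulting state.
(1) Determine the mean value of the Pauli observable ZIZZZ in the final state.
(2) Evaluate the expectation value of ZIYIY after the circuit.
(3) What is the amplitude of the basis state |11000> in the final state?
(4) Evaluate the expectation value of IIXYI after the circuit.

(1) In the final state, ZIZZZ has expectation 0.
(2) In the final state, ZIYIY has expectation 0.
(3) The amplitude on |11000> is 0.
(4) The observable IIXYI averages to -sqrt(2)/2.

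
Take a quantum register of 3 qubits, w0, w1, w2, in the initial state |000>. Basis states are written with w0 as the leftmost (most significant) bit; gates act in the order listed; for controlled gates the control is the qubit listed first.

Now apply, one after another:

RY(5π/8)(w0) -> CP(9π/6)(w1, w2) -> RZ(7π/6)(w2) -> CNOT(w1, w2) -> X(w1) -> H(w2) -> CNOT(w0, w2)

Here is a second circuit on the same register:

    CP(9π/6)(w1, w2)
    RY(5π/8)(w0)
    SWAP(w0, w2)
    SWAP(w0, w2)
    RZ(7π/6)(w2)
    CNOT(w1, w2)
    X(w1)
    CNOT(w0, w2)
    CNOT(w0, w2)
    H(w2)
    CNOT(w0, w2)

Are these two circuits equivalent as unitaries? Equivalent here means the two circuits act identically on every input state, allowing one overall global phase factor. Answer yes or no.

Yes — the two circuits implement the same unitary up to a global phase.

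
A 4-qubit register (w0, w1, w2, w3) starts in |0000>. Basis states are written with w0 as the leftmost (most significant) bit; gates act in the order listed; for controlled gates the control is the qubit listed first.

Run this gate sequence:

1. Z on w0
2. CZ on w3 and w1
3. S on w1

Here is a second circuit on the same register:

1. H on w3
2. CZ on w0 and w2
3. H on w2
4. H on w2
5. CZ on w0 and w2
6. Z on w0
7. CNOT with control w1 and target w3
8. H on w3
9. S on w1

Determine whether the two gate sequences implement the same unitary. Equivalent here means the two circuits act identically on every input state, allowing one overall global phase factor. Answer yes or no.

Yes, they are equivalent — the unitaries differ by at most a global phase.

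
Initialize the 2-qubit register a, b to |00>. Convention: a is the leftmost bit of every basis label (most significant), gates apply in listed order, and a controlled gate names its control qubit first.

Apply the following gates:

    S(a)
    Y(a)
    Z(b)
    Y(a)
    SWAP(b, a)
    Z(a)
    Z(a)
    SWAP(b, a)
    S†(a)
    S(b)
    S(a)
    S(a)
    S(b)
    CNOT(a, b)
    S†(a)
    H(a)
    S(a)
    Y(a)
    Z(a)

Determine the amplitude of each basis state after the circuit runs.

After the circuit, the state carries amplitude sqrt(2)/2 on |00>, 0 on |01>, -sqrt(2)*I/2 on |10>, 0 on |11>.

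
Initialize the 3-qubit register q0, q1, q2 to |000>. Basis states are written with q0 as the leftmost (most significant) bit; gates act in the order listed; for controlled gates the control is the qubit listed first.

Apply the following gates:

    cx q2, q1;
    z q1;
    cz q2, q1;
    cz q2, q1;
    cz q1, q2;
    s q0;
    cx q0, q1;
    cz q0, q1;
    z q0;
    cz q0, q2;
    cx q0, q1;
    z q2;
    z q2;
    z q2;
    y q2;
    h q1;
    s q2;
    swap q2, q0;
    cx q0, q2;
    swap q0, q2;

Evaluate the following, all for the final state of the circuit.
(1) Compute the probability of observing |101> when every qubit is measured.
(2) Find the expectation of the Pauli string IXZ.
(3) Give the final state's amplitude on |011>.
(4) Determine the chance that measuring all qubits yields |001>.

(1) A full measurement returns |101> with probability 1/2.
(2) The observable IXZ averages to -1.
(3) The amplitude on |011> is 0.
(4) A full measurement returns |001> with probability 0.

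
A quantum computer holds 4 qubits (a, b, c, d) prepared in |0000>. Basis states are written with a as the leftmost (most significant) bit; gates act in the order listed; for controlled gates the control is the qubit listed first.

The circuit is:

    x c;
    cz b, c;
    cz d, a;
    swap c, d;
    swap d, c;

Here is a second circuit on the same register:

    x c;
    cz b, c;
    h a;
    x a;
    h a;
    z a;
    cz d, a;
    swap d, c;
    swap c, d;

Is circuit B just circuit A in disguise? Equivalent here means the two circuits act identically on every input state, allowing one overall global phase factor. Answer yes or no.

Yes: on every input state the two circuits agree up to one overall phase factor.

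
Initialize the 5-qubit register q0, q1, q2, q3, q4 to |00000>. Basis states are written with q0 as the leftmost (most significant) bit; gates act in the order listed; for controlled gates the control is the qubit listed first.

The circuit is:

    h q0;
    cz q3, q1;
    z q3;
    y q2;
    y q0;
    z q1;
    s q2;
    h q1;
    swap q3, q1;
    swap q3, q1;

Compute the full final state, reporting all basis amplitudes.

After the circuit, the state carries amplitude I/2 on |00100>, I/2 on |01100>, -I/2 on |10100>, -I/2 on |11100>, and 0 on every other basis state. Key observation: steps 9-10 multiply out to the identity, so the circuit reduces to the remaining gates.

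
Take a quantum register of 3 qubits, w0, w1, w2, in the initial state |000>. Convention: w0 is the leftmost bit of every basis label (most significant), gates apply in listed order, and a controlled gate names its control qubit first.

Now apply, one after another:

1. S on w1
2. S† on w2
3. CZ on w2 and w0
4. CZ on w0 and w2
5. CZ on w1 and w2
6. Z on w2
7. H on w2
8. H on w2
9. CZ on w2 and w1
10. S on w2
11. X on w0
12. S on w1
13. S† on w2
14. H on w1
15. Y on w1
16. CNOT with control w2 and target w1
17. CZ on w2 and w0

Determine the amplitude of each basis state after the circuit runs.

The final amplitudes are -sqrt(2)*I/2 on |100>, sqrt(2)*I/2 on |110>, and 0 on every other basis state.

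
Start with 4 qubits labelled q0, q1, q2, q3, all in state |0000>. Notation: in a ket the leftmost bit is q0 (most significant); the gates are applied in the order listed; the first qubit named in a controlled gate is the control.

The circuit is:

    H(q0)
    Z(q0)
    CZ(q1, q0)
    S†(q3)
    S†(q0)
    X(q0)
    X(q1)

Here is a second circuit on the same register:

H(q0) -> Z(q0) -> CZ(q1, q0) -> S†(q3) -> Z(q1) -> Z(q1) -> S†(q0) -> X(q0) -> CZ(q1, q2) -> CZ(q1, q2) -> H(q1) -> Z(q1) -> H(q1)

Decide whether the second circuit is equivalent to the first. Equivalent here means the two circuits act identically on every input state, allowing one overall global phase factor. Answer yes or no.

Yes: on every input state the two circuits agree up to one overall phase factor.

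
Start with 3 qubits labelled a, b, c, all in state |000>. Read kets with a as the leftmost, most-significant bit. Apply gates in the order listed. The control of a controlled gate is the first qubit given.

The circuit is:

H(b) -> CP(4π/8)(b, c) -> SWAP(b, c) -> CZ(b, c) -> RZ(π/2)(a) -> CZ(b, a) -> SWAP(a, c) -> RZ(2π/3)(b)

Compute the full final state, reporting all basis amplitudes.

The resulting statevector has amplitude -sqrt(2)*exp(5*I*pi/12)/2 on |000>, -sqrt(2)*exp(5*I*pi/12)/2 on |100>, and 0 on every other basis state.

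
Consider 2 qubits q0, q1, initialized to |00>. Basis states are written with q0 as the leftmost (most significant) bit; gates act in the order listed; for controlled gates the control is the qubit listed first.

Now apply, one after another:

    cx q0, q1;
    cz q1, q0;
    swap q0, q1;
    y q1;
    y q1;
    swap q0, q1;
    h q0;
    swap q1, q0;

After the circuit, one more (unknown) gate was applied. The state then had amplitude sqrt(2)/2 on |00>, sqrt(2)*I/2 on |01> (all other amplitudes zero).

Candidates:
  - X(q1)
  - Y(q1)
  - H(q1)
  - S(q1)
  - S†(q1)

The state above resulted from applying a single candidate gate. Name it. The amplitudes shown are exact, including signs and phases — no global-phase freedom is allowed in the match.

It was S(q1) that produced the state shown. Key observation: the block from step 3 through step 6 cancels to the identity and can be dropped.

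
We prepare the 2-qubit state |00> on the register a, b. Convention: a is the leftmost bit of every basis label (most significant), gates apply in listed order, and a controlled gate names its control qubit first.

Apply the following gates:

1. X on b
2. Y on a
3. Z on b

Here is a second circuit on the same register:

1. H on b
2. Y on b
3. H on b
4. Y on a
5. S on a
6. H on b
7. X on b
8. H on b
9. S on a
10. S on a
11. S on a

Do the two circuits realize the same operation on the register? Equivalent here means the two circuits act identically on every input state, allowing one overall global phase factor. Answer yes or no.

No — the two circuits implement different unitaries, even allowing a global phase.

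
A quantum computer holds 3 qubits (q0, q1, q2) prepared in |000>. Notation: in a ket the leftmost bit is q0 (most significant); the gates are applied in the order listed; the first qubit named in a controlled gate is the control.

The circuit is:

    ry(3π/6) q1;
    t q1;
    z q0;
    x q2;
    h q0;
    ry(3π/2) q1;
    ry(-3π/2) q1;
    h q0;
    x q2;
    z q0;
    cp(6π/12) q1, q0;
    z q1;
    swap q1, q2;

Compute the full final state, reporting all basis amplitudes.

After the circuit, the state carries amplitude sqrt(2)/2 on |000>, -sqrt(2)*exp(I*pi/4)/2 on |001>, and 0 on every other basis state.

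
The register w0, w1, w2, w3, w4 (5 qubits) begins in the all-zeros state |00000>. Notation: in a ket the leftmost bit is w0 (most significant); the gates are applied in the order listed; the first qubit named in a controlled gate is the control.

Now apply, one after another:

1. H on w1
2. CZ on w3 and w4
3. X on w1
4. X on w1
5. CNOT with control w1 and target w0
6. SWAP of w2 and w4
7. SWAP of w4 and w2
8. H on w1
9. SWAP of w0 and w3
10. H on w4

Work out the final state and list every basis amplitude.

After the circuit, the state carries amplitude sqrt(2)/4 on |00000>, sqrt(2)/4 on |00001>, sqrt(2)/4 on |00010>, sqrt(2)/4 on |00011>, sqrt(2)/4 on |01000>, sqrt(2)/4 on |01001>, -sqrt(2)/4 on |01010>, -sqrt(2)/4 on |01011>, and 0 on every other basis state. Key observation: the block from step 3 through step 4 cancels to the identity and can be dropped.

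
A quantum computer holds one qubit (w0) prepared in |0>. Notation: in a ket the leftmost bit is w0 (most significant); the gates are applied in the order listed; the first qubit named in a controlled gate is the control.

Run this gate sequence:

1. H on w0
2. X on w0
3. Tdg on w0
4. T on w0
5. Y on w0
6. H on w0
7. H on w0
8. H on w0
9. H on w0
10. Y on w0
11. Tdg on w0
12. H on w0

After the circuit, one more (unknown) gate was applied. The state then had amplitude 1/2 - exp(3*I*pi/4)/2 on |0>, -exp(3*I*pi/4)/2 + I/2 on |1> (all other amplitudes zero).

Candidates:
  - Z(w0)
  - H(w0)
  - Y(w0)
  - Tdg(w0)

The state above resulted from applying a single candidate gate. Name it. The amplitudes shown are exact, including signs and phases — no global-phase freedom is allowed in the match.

It was Tdg(w0) that produced the state shown. Key observation: steps 4-11 multiply out to the identity, so the circuit reduces to the remaining gates.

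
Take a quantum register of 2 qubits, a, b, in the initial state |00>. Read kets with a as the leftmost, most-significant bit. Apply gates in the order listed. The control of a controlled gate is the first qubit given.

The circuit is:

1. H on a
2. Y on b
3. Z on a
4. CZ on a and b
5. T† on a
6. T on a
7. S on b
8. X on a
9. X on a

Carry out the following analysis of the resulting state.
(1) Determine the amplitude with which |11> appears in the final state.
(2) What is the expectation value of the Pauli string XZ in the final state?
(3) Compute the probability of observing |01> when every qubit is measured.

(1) The final state's coefficient on |11> equals -sqrt(2)/2. Key observation: the block from step 8 through step 9 cancels to the identity and can be dropped.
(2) In the final state, XZ has expectation -1.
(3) A full measurement returns |01> with probability 1/2.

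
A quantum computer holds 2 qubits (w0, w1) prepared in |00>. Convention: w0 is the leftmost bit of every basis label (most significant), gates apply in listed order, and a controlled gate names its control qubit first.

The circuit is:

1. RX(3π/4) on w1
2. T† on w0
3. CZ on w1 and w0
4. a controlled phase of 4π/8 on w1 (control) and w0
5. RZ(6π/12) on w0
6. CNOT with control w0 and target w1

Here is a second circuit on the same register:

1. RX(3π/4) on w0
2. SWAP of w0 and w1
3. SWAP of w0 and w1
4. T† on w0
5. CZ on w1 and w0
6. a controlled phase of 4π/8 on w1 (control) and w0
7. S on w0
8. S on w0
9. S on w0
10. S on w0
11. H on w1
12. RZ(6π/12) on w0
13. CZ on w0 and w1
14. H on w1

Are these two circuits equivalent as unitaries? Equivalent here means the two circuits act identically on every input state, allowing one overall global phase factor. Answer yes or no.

No — the two circuits implement different unitaries, even allowing a global phase.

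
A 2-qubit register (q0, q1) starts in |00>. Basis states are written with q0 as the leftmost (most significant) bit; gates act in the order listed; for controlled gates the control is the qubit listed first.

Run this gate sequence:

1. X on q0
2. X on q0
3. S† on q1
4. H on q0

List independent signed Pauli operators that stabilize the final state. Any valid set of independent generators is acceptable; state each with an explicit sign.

The final state is stabilized by the group generated by +XI, +IZ; other independent generating sets are equally valid.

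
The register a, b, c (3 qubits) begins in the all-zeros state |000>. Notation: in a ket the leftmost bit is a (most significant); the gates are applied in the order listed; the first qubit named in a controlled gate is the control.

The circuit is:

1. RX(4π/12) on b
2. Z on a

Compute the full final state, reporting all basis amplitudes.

The resulting statevector has amplitude sqrt(3)/2 on |000>, -I/2 on |010>, and 0 on every other basis state.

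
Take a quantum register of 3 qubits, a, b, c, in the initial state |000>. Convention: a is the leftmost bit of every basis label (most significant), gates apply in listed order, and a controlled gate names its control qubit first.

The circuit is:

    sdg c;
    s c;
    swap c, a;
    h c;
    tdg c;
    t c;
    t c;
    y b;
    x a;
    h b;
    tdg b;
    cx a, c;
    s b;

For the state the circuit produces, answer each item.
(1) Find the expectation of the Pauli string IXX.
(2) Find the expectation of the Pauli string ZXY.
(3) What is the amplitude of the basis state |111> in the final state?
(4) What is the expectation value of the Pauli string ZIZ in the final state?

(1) In the final state, IXX has expectation -1/2.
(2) The observable ZXY averages to -1/2.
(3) The final state's coefficient on |111> equals -exp(3*I*pi/4)/2.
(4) The expectation value of ZIZ is 0.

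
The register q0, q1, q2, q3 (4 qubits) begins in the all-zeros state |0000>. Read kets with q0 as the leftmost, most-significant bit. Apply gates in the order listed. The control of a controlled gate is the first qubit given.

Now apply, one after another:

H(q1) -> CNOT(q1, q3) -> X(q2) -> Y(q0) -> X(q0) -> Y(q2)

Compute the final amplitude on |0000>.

The amplitude on |0000> is sqrt(2)/2.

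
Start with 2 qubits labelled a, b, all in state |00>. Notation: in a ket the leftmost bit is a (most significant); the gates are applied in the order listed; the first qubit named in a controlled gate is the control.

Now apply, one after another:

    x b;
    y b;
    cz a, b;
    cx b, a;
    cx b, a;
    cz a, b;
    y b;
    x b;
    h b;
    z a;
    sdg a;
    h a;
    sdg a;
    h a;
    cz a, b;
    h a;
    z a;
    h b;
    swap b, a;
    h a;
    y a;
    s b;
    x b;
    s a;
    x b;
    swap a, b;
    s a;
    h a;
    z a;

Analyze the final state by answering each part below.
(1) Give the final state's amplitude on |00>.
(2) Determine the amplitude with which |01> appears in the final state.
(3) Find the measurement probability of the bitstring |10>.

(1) The final state's coefficient on |00> equals sqrt(2)*(-1 - I)/4. Key observation: steps 1-8 multiply out to the identity, so the circuit reduces to the remaining gates.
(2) The amplitude on |01> is sqrt(2)*(-1 + I)/4.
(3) A full measurement returns |10> with probability 1/4.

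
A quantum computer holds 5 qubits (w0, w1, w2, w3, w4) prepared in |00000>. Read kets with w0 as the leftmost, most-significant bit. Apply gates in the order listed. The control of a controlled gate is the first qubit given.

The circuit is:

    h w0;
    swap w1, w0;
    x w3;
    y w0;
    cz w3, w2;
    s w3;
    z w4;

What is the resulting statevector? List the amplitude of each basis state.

The resulting statevector has amplitude -sqrt(2)/2 on |10010>, -sqrt(2)/2 on |11010>, and 0 on every other basis state.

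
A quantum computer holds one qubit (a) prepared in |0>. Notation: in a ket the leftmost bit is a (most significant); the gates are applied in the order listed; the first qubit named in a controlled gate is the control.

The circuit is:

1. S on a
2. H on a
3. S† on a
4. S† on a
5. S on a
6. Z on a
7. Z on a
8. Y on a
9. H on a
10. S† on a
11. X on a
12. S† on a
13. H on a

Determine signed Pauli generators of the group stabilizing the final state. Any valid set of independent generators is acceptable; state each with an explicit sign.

The stabilizer group can be generated by +Y, among other valid generating sets.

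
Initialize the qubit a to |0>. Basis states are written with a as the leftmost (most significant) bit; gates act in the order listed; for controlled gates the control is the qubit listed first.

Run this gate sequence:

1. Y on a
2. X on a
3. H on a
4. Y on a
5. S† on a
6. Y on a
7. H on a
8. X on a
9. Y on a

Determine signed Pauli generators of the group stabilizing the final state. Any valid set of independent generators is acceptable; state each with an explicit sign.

The final state is stabilized by the group generated by +Y; other independent generating sets are equally valid.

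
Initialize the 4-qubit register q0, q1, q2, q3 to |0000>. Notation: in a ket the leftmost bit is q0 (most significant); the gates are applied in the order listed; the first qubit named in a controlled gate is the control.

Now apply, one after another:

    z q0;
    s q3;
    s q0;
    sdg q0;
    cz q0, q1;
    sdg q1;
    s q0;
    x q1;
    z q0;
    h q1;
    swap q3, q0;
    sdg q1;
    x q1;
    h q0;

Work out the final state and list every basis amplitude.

After the circuit, the state carries amplitude I/2 on |0000>, 1/2 on |0100>, I/2 on |1000>, 1/2 on |1100>, and 0 on every other basis state.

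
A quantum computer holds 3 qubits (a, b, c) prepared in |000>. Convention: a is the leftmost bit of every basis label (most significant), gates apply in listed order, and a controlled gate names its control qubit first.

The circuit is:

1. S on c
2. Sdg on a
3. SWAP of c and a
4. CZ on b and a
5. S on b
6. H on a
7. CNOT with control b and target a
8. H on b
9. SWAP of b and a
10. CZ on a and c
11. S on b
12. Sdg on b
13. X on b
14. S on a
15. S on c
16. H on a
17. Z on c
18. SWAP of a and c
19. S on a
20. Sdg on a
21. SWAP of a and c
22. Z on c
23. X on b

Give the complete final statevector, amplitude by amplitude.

The final amplitudes are sqrt(2)*(1 + I)/4 on |000>, 0 on |001>, sqrt(2)*(1 + I)/4 on |010>, 0 on |011>, sqrt(2)*(1 - I)/4 on |100>, 0 on |101>, sqrt(2)*(1 - I)/4 on |110>, 0 on |111>.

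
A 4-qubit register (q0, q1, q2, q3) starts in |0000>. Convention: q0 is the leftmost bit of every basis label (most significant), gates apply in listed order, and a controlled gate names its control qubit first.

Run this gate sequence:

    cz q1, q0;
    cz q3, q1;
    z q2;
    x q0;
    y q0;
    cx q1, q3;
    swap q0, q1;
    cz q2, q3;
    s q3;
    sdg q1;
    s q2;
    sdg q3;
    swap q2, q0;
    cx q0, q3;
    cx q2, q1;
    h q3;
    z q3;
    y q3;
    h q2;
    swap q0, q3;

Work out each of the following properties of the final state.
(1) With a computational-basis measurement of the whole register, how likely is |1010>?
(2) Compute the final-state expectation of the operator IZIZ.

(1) The probability of measuring |1010> is 1/4.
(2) The expectation value of IZIZ is 1.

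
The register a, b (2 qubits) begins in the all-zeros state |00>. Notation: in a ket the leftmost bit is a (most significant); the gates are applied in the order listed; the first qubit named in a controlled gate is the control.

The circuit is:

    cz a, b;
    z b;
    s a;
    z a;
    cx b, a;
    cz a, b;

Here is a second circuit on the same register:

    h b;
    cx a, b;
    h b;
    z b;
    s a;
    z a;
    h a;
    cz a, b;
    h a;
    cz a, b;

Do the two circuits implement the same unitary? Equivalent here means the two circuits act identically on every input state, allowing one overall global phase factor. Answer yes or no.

Yes — the two circuits implement the same unitary up to a global phase.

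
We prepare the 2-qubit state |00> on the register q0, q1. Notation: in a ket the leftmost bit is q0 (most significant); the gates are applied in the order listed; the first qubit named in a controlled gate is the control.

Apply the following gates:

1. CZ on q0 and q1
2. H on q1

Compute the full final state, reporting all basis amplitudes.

The resulting statevector has amplitude sqrt(2)/2 on |00>, sqrt(2)/2 on |01>, 0 on |10>, 0 on |11>.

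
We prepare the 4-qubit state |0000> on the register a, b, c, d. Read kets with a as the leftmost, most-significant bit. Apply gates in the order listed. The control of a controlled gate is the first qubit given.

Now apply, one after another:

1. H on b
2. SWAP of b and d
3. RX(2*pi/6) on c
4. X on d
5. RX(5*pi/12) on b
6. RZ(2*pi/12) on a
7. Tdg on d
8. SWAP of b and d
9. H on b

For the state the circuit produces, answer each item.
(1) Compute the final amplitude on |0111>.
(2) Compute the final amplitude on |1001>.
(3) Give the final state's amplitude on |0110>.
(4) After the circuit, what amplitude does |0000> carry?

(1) The amplitude on |0111> is ((-sqrt(3*sqrt(2) + 6) + sqrt(2 - sqrt(2)))*exp(I*pi/12)/16 + (-sqrt(2 - sqrt(2)) + sqrt(3*sqrt(2) + 6))*exp(I*pi/3)/16)*exp(7*I*pi/12).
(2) The amplitude on |1001> is 0.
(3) The final state's coefficient on |0110> equals -sqrt(sqrt(2) + 2)*exp(5*I*pi/12)/16 - sqrt(6 - 3*sqrt(2))*exp(5*I*pi/12)/16 + sqrt(6 - 3*sqrt(2))*exp(I*pi/6)/16 + sqrt(sqrt(2) + 2)*exp(I*pi/6)/16.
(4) The final state's coefficient on |0000> equals -(1 + exp(-I*pi/4))*(3*sqrt(2 - sqrt(2)) + sqrt(3*sqrt(2) + 6))*exp(11*I*pi/12)/16.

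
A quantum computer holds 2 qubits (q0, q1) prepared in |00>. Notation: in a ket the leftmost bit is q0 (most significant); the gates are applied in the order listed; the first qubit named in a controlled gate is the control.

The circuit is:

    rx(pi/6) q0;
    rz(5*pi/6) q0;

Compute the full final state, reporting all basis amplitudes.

After the circuit, the state carries amplitude (-sqrt(6) - sqrt(2))*exp(7*I*pi/12)/4 on |00>, 0 on |01>, (-sqrt(6) + sqrt(2))*exp(11*I*pi/12)/4 on |10>, 0 on |11>.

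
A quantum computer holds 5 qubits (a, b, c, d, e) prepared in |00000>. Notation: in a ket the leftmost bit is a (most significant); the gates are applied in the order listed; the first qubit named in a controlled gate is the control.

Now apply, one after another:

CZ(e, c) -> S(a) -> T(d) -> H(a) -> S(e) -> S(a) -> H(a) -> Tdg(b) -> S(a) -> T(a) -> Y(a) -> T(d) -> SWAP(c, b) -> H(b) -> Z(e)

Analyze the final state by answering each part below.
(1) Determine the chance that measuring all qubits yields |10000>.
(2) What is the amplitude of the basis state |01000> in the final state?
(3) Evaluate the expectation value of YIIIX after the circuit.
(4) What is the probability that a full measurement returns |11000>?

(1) A full measurement returns |10000> with probability 1/4.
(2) The amplitude on |01000> is 1/2.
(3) The expectation value of YIIIX is 0.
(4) A full measurement returns |11000> with probability 1/4.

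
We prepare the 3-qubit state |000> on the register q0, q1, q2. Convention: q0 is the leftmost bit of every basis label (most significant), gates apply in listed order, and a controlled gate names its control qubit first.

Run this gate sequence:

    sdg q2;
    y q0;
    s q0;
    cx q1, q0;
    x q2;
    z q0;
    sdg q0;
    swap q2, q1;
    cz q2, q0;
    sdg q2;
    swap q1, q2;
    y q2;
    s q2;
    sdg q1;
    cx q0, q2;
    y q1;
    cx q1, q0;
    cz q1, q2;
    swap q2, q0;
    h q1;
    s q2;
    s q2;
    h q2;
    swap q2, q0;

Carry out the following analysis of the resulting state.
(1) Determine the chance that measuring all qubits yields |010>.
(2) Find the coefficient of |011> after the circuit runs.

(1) A full measurement returns |010> with probability 0.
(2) The final state's coefficient on |011> equals -I/2.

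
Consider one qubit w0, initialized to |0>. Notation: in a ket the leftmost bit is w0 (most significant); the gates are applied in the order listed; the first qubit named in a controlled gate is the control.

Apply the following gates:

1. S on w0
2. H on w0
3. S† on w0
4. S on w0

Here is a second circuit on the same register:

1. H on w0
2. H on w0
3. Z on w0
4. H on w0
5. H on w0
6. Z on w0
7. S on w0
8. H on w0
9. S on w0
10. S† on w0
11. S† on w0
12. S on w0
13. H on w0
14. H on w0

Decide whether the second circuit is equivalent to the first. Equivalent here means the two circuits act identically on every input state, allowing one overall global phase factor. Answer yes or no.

Yes, they are equivalent — the unitaries differ by at most a global phase.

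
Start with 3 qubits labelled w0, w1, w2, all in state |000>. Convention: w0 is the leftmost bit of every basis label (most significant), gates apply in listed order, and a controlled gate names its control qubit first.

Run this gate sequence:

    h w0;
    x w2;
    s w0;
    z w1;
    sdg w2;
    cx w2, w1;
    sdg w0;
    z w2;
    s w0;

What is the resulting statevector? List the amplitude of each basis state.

After the circuit, the state carries amplitude sqrt(2)*I/2 on |011>, -sqrt(2)/2 on |111>, and 0 on every other basis state.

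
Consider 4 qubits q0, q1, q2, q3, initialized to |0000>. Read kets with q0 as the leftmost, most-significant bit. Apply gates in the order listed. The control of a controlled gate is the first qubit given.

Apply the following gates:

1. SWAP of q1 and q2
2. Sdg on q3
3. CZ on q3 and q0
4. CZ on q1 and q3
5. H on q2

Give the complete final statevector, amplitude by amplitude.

The resulting statevector has amplitude sqrt(2)/2 on |0000>, sqrt(2)/2 on |0010>, and 0 on every other basis state.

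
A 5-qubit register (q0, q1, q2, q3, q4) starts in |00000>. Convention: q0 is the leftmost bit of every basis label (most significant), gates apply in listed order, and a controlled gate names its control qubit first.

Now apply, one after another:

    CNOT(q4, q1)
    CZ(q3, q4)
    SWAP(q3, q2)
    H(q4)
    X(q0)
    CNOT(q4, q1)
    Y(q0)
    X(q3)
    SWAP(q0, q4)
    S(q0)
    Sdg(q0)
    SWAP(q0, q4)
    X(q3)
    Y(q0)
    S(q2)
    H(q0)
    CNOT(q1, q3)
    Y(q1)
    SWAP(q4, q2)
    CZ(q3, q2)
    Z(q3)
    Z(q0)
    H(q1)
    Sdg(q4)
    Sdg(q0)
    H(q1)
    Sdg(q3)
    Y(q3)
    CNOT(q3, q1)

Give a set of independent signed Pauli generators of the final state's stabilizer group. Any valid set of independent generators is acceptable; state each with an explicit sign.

The final state is stabilized by the group generated by -YIIII, +IIXYI, +IZIII, -IIZZI, +IIIIZ; other independent generating sets are equally valid. Key observation: the block from step 7 through step 14 cancels to the identity and can be dropped.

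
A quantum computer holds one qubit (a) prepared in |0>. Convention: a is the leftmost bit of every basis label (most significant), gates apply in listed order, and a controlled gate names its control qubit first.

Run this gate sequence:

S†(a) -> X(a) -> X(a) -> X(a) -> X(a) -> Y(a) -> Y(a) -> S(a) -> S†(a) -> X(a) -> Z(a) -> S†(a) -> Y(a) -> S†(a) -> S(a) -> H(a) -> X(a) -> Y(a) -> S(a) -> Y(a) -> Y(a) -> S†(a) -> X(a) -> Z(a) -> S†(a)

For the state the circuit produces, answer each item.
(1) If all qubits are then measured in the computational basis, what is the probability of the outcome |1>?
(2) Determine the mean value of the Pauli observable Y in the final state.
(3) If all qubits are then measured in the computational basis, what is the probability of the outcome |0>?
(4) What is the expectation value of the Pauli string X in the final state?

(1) Outcome |1> occurs with probability 1/2.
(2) The observable Y averages to -1.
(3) The probability of measuring |0> is 1/2.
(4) In the final state, X has expectation 0.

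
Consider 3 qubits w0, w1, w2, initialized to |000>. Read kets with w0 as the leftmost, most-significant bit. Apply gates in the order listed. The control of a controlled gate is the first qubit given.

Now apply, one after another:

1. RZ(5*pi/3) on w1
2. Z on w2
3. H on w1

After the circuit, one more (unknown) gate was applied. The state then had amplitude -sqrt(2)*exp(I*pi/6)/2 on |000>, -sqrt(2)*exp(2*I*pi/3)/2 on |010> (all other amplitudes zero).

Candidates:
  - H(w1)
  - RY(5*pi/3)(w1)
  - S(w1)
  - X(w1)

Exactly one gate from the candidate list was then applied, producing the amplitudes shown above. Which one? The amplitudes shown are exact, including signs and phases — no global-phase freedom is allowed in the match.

The applied gate was S(w1).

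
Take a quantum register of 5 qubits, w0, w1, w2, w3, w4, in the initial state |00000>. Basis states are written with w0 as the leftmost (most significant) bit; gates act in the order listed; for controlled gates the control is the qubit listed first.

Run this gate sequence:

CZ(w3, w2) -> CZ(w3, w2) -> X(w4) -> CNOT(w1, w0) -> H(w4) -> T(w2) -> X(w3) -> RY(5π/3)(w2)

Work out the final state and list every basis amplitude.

The resulting statevector has amplitude -sqrt(6)/4 on |00010>, sqrt(6)/4 on |00011>, sqrt(2)/4 on |00110>, -sqrt(2)/4 on |00111>, and 0 on every other basis state. Key observation: steps 1-2 multiply out to the identity, so the circuit reduces to the remaining gates.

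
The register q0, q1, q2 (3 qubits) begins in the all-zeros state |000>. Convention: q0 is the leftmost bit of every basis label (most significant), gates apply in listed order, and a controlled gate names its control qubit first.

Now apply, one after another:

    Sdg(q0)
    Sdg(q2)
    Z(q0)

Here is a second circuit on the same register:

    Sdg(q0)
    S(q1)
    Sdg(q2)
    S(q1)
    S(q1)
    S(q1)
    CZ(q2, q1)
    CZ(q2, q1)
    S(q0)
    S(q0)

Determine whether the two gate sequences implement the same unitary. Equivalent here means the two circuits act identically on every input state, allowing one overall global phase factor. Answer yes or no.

Yes — the two circuits implement the same unitary up to a global phase.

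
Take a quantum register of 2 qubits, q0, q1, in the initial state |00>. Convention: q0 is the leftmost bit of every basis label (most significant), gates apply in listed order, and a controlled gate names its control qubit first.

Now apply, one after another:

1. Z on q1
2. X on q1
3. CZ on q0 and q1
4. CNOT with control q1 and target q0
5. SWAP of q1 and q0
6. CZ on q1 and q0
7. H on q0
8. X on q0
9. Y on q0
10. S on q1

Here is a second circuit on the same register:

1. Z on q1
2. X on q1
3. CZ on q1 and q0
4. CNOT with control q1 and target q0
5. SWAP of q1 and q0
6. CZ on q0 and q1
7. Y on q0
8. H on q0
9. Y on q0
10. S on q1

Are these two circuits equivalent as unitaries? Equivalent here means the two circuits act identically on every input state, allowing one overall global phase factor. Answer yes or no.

No: there is an input state on which the two circuits produce genuinely different outputs (not merely differing by a phase).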